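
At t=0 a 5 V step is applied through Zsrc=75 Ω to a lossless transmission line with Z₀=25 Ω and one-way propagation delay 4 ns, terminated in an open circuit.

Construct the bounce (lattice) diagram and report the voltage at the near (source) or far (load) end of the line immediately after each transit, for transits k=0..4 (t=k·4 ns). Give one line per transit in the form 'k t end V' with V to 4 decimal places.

Γ_L=1.000000, Γ_S=0.500000; launch V₁=5·25/100=1.250000
k=0 src: V=1.2500
k=1 load: inc=1.250000, refl=1.250000·1.000000=1.2500; V=0.000000+1.250000+1.250000=2.5000
k=2 src: inc=1.250000, refl=1.250000·0.500000=0.6250; V=1.250000+1.250000+0.625000=3.1250
k=3 load: inc=0.625000, refl=0.625000·1.000000=0.6250; V=2.500000+0.625000+0.625000=3.7500
k=4 src: inc=0.625000, refl=0.625000·0.500000=0.3125; V=3.125000+0.625000+0.312500=4.0625

0 0 source 1.2500
1 4 load 2.5000
2 8 source 3.1250
3 12 load 3.7500
4 16 source 4.0625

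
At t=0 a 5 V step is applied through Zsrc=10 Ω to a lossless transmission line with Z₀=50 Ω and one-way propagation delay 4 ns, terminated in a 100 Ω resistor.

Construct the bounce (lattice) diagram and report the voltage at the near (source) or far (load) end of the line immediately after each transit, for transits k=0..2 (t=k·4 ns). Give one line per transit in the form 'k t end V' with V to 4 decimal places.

0 0 source 4.1667
1 4 load 5.5556
2 8 source 4.6296

Γ_L=0.333333, Γ_S=-0.666667; launch V₁=5·50/60=4.166667
k=0 src: V=4.1667
k=1 load: inc=4.166667, refl=4.166667·0.333333=1.3889; V=0.000000+4.166667+1.388889=5.5556
k=2 src: inc=1.388889, refl=1.388889·-0.666667=-0.9259; V=4.166667+1.388889+-0.925926=4.6296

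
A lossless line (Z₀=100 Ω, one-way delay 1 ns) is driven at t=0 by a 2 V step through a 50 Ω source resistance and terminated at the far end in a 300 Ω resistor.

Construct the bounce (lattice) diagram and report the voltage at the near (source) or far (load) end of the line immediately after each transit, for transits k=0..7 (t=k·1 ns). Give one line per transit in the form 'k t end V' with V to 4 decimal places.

0 0 source 1.3333
1 1 load 2.0000
2 2 source 1.7778
3 3 load 1.6667
4 4 source 1.7037
5 5 load 1.7222
6 6 source 1.7160
7 7 load 1.7130

Γ_L=0.500000, Γ_S=-0.333333; launch V₁=2·100/150=1.333333
k=0 src: V=1.3333
k=1 load: inc=1.333333, refl=1.333333·0.500000=0.6667; V=0.000000+1.333333+0.666667=2.0000
k=2 src: inc=0.666667, refl=0.666667·-0.333333=-0.2222; V=1.333333+0.666667+-0.222222=1.7778
k=3 load: inc=-0.222222, refl=-0.222222·0.500000=-0.1111; V=2.000000+-0.222222+-0.111111=1.6667
k=4 src: inc=-0.111111, refl=-0.111111·-0.333333=0.0370; V=1.777778+-0.111111+0.037037=1.7037
k=5 load: inc=0.037037, refl=0.037037·0.500000=0.0185; V=1.666667+0.037037+0.018519=1.7222
k=6 src: inc=0.018519, refl=0.018519·-0.333333=-0.0062; V=1.703704+0.018519+-0.006173=1.7160
k=7 load: inc=-0.006173, refl=-0.006173·0.500000=-0.0031; V=1.722222+-0.006173+-0.003086=1.7130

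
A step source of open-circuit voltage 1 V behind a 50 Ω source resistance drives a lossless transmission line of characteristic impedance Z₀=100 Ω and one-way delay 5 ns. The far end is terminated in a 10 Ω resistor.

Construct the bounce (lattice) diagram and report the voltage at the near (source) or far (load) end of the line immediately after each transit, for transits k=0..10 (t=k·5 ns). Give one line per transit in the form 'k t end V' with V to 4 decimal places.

0 0 source 0.6667
1 5 load 0.1212
2 10 source 0.3030
3 15 load 0.1543
4 20 source 0.2039
5 25 load 0.1633
6 30 source 0.1768
7 35 load 0.1657
8 40 source 0.1694
9 45 load 0.1664
10 50 source 0.1674

Γ_L=-0.818182, Γ_S=-0.333333; launch V₁=1·100/150=0.666667
k=0 src: V=0.6667
k=1 load: inc=0.666667, refl=0.666667·-0.818182=-0.5455; V=0.000000+0.666667+-0.545455=0.1212
k=2 src: inc=-0.545455, refl=-0.545455·-0.333333=0.1818; V=0.666667+-0.545455+0.181818=0.3030
k=3 load: inc=0.181818, refl=0.181818·-0.818182=-0.1488; V=0.121212+0.181818+-0.148760=0.1543
k=4 src: inc=-0.148760, refl=-0.148760·-0.333333=0.0496; V=0.303030+-0.148760+0.049587=0.2039
k=5 load: inc=0.049587, refl=0.049587·-0.818182=-0.0406; V=0.154270+0.049587+-0.040571=0.1633
k=6 src: inc=-0.040571, refl=-0.040571·-0.333333=0.0135; V=0.203857+-0.040571+0.013524=0.1768
k=7 load: inc=0.013524, refl=0.013524·-0.818182=-0.0111; V=0.163286+0.013524+-0.011065=0.1657
k=8 src: inc=-0.011065, refl=-0.011065·-0.333333=0.0037; V=0.176809+-0.011065+0.003688=0.1694
k=9 load: inc=0.003688, refl=0.003688·-0.818182=-0.0030; V=0.165745+0.003688+-0.003018=0.1664
k=10 src: inc=-0.003018, refl=-0.003018·-0.333333=0.0010; V=0.169433+-0.003018+0.001006=0.1674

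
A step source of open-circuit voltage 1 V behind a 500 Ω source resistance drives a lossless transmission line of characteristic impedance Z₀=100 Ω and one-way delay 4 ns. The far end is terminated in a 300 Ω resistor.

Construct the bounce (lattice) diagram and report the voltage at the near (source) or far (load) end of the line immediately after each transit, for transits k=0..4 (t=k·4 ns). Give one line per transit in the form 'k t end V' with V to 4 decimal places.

Γ_L=0.500000, Γ_S=0.666667; launch V₁=1·100/600=0.166667
k=0 src: V=0.1667
k=1 load: inc=0.166667, refl=0.166667·0.500000=0.0833; V=0.000000+0.166667+0.083333=0.2500
k=2 src: inc=0.083333, refl=0.083333·0.666667=0.0556; V=0.166667+0.083333+0.055556=0.3056
k=3 load: inc=0.055556, refl=0.055556·0.500000=0.0278; V=0.250000+0.055556+0.027778=0.3333
k=4 src: inc=0.027778, refl=0.027778·0.666667=0.0185; V=0.305556+0.027778+0.018519=0.3519

0 0 source 0.1667
1 4 load 0.2500
2 8 source 0.3056
3 12 load 0.3333
4 16 source 0.3519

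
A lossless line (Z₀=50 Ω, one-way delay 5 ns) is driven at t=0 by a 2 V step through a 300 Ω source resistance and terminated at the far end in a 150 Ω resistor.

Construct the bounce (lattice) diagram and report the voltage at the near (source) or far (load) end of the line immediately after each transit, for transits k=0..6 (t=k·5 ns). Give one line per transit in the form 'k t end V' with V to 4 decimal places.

0 0 source 0.2857
1 5 load 0.4286
2 10 source 0.5306
3 15 load 0.5816
4 20 source 0.6181
5 25 load 0.6363
6 30 source 0.6493

Γ_L=0.500000, Γ_S=0.714286; launch V₁=2·50/350=0.285714
k=0 src: V=0.2857
k=1 load: inc=0.285714, refl=0.285714·0.500000=0.1429; V=0.000000+0.285714+0.142857=0.4286
k=2 src: inc=0.142857, refl=0.142857·0.714286=0.1020; V=0.285714+0.142857+0.102041=0.5306
k=3 load: inc=0.102041, refl=0.102041·0.500000=0.0510; V=0.428571+0.102041+0.051020=0.5816
k=4 src: inc=0.051020, refl=0.051020·0.714286=0.0364; V=0.530612+0.051020+0.036443=0.6181
k=5 load: inc=0.036443, refl=0.036443·0.500000=0.0182; V=0.581633+0.036443+0.018222=0.6363
k=6 src: inc=0.018222, refl=0.018222·0.714286=0.0130; V=0.618076+0.018222+0.013015=0.6493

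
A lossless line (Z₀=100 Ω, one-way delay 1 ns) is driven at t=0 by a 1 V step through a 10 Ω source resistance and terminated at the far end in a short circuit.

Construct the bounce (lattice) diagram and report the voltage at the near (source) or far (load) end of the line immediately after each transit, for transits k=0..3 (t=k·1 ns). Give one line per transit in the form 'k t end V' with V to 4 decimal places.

0 0 source 0.9091
1 1 load 0.0000
2 2 source 0.7438
3 3 load 0.0000

Γ_L=-1.000000, Γ_S=-0.818182; launch V₁=1·100/110=0.909091
k=0 src: V=0.9091
k=1 load: inc=0.909091, refl=0.909091·-1.000000=-0.9091; V=0.000000+0.909091+-0.909091=0.0000
k=2 src: inc=-0.909091, refl=-0.909091·-0.818182=0.7438; V=0.909091+-0.909091+0.743802=0.7438
k=3 load: inc=0.743802, refl=0.743802·-1.000000=-0.7438; V=0.000000+0.743802+-0.743802=0.0000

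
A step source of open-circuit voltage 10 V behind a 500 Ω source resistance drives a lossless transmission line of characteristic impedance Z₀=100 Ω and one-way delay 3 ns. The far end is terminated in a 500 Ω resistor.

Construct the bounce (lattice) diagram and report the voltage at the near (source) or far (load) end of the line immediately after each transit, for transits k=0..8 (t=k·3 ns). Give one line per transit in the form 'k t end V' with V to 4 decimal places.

Γ_L=0.666667, Γ_S=0.666667; launch V₁=10·100/600=1.666667
k=0 src: V=1.6667
k=1 load: inc=1.666667, refl=1.666667·0.666667=1.1111; V=0.000000+1.666667+1.111111=2.7778
k=2 src: inc=1.111111, refl=1.111111·0.666667=0.7407; V=1.666667+1.111111+0.740741=3.5185
k=3 load: inc=0.740741, refl=0.740741·0.666667=0.4938; V=2.777778+0.740741+0.493827=4.0123
k=4 src: inc=0.493827, refl=0.493827·0.666667=0.3292; V=3.518519+0.493827+0.329218=4.3416
k=5 load: inc=0.329218, refl=0.329218·0.666667=0.2195; V=4.012346+0.329218+0.219479=4.5610
k=6 src: inc=0.219479, refl=0.219479·0.666667=0.1463; V=4.341564+0.219479+0.146319=4.7074
k=7 load: inc=0.146319, refl=0.146319·0.666667=0.0975; V=4.561043+0.146319+0.097546=4.8049
k=8 src: inc=0.097546, refl=0.097546·0.666667=0.0650; V=4.707362+0.097546+0.065031=4.8699

0 0 source 1.6667
1 3 load 2.7778
2 6 source 3.5185
3 9 load 4.0123
4 12 source 4.3416
5 15 load 4.5610
6 18 source 4.7074
7 21 load 4.8049
8 24 source 4.8699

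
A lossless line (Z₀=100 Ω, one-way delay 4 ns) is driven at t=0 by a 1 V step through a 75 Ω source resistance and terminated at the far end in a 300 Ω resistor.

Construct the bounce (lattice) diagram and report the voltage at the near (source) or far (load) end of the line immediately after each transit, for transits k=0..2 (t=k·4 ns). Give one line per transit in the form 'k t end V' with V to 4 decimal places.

Γ_L=0.500000, Γ_S=-0.142857; launch V₁=1·100/175=0.571429
k=0 src: V=0.5714
k=1 load: inc=0.571429, refl=0.571429·0.500000=0.2857; V=0.000000+0.571429+0.285714=0.8571
k=2 src: inc=0.285714, refl=0.285714·-0.142857=-0.0408; V=0.571429+0.285714+-0.040816=0.8163

0 0 source 0.5714
1 4 load 0.8571
2 8 source 0.8163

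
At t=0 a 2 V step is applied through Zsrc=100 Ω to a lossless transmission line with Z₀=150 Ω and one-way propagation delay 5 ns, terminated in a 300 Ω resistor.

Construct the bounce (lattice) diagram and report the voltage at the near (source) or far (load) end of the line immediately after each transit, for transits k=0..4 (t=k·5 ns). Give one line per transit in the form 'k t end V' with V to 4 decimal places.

0 0 source 1.2000
1 5 load 1.6000
2 10 source 1.5200
3 15 load 1.4933
4 20 source 1.4987

Γ_L=0.333333, Γ_S=-0.200000; launch V₁=2·150/250=1.200000
k=0 src: V=1.2000
k=1 load: inc=1.200000, refl=1.200000·0.333333=0.4000; V=0.000000+1.200000+0.400000=1.6000
k=2 src: inc=0.400000, refl=0.400000·-0.200000=-0.0800; V=1.200000+0.400000+-0.080000=1.5200
k=3 load: inc=-0.080000, refl=-0.080000·0.333333=-0.0267; V=1.600000+-0.080000+-0.026667=1.4933
k=4 src: inc=-0.026667, refl=-0.026667·-0.200000=0.0053; V=1.520000+-0.026667+0.005333=1.4987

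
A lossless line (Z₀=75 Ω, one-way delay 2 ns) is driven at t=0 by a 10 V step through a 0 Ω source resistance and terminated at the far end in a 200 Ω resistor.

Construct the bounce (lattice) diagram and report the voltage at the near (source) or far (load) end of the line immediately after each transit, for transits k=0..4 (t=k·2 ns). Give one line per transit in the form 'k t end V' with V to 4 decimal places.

Γ_L=0.454545, Γ_S=-1.000000; launch V₁=10·75/75=10.000000
k=0 src: V=10.0000
k=1 load: inc=10.000000, refl=10.000000·0.454545=4.5455; V=0.000000+10.000000+4.545455=14.5455
k=2 src: inc=4.545455, refl=4.545455·-1.000000=-4.5455; V=10.000000+4.545455+-4.545455=10.0000
k=3 load: inc=-4.545455, refl=-4.545455·0.454545=-2.0661; V=14.545455+-4.545455+-2.066116=7.9339
k=4 src: inc=-2.066116, refl=-2.066116·-1.000000=2.0661; V=10.000000+-2.066116+2.066116=10.0000

0 0 source 10.0000
1 2 load 14.5455
2 4 source 10.0000
3 6 load 7.9339
4 8 source 10.0000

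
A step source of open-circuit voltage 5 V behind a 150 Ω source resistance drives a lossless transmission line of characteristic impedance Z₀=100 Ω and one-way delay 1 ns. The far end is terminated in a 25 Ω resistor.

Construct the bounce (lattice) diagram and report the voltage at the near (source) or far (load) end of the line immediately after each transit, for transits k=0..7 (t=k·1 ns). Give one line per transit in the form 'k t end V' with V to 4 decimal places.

0 0 source 2.0000
1 1 load 0.8000
2 2 source 0.5600
3 3 load 0.7040
4 4 source 0.7328
5 5 load 0.7155
6 6 source 0.7121
7 7 load 0.7141

Γ_L=-0.600000, Γ_S=0.200000; launch V₁=5·100/250=2.000000
k=0 src: V=2.0000
k=1 load: inc=2.000000, refl=2.000000·-0.600000=-1.2000; V=0.000000+2.000000+-1.200000=0.8000
k=2 src: inc=-1.200000, refl=-1.200000·0.200000=-0.2400; V=2.000000+-1.200000+-0.240000=0.5600
k=3 load: inc=-0.240000, refl=-0.240000·-0.600000=0.1440; V=0.800000+-0.240000+0.144000=0.7040
k=4 src: inc=0.144000, refl=0.144000·0.200000=0.0288; V=0.560000+0.144000+0.028800=0.7328
k=5 load: inc=0.028800, refl=0.028800·-0.600000=-0.0173; V=0.704000+0.028800+-0.017280=0.7155
k=6 src: inc=-0.017280, refl=-0.017280·0.200000=-0.0035; V=0.732800+-0.017280+-0.003456=0.7121
k=7 load: inc=-0.003456, refl=-0.003456·-0.600000=0.0021; V=0.715520+-0.003456+0.002074=0.7141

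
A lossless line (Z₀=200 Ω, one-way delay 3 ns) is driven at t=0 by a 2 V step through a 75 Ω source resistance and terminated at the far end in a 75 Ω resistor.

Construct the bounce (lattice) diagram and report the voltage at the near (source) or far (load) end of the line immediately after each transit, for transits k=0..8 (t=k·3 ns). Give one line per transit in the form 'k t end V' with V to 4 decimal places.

Γ_L=-0.454545, Γ_S=-0.454545; launch V₁=2·200/275=1.454545
k=0 src: V=1.4545
k=1 load: inc=1.454545, refl=1.454545·-0.454545=-0.6612; V=0.000000+1.454545+-0.661157=0.7934
k=2 src: inc=-0.661157, refl=-0.661157·-0.454545=0.3005; V=1.454545+-0.661157+0.300526=1.0939
k=3 load: inc=0.300526, refl=0.300526·-0.454545=-0.1366; V=0.793388+0.300526+-0.136603=0.9573
k=4 src: inc=-0.136603, refl=-0.136603·-0.454545=0.0621; V=1.093914+-0.136603+0.062092=1.0194
k=5 load: inc=0.062092, refl=0.062092·-0.454545=-0.0282; V=0.957312+0.062092+-0.028224=0.9912
k=6 src: inc=-0.028224, refl=-0.028224·-0.454545=0.0128; V=1.019404+-0.028224+0.012829=1.0040
k=7 load: inc=0.012829, refl=0.012829·-0.454545=-0.0058; V=0.991180+0.012829+-0.005831=0.9982
k=8 src: inc=-0.005831, refl=-0.005831·-0.454545=0.0027; V=1.004009+-0.005831+0.002651=1.0008

0 0 source 1.4545
1 3 load 0.7934
2 6 source 1.0939
3 9 load 0.9573
4 12 source 1.0194
5 15 load 0.9912
6 18 source 1.0040
7 21 load 0.9982
8 24 source 1.0008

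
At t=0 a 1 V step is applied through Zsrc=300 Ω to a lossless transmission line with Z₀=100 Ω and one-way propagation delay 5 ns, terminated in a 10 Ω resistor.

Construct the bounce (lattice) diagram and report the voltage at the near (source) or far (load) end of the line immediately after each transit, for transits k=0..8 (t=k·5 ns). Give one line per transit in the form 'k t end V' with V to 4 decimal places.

Γ_L=-0.818182, Γ_S=0.500000; launch V₁=1·100/400=0.250000
k=0 src: V=0.2500
k=1 load: inc=0.250000, refl=0.250000·-0.818182=-0.2045; V=0.000000+0.250000+-0.204545=0.0455
k=2 src: inc=-0.204545, refl=-0.204545·0.500000=-0.1023; V=0.250000+-0.204545+-0.102273=-0.0568
k=3 load: inc=-0.102273, refl=-0.102273·-0.818182=0.0837; V=0.045455+-0.102273+0.083678=0.0269
k=4 src: inc=0.083678, refl=0.083678·0.500000=0.0418; V=-0.056818+0.083678+0.041839=0.0687
k=5 load: inc=0.041839, refl=0.041839·-0.818182=-0.0342; V=0.026860+0.041839+-0.034232=0.0345
k=6 src: inc=-0.034232, refl=-0.034232·0.500000=-0.0171; V=0.068698+-0.034232+-0.017116=0.0174
k=7 load: inc=-0.017116, refl=-0.017116·-0.818182=0.0140; V=0.034467+-0.017116+0.014004=0.0314
k=8 src: inc=0.014004, refl=0.014004·0.500000=0.0070; V=0.017351+0.014004+0.007002=0.0384

0 0 source 0.2500
1 5 load 0.0455
2 10 source -0.0568
3 15 load 0.0269
4 20 source 0.0687
5 25 load 0.0345
6 30 source 0.0174
7 35 load 0.0314
8 40 source 0.0384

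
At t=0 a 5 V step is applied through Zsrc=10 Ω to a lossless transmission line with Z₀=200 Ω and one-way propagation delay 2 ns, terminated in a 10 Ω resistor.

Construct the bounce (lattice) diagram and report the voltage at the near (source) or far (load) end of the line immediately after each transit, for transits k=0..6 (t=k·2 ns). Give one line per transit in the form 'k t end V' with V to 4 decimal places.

Γ_L=-0.904762, Γ_S=-0.904762; launch V₁=5·200/210=4.761905
k=0 src: V=4.7619
k=1 load: inc=4.761905, refl=4.761905·-0.904762=-4.3084; V=0.000000+4.761905+-4.308390=0.4535
k=2 src: inc=-4.308390, refl=-4.308390·-0.904762=3.8981; V=4.761905+-4.308390+3.898067=4.3516
k=3 load: inc=3.898067, refl=3.898067·-0.904762=-3.5268; V=0.453515+3.898067+-3.526823=0.8248
k=4 src: inc=-3.526823, refl=-3.526823·-0.904762=3.1909; V=4.351582+-3.526823+3.190935=4.0157
k=5 load: inc=3.190935, refl=3.190935·-0.904762=-2.8870; V=0.824759+3.190935+-2.887036=1.1287
k=6 src: inc=-2.887036, refl=-2.887036·-0.904762=2.6121; V=4.015694+-2.887036+2.612080=3.7407

0 0 source 4.7619
1 2 load 0.4535
2 4 source 4.3516
3 6 load 0.8248
4 8 source 4.0157
5 10 load 1.1287
6 12 source 3.7407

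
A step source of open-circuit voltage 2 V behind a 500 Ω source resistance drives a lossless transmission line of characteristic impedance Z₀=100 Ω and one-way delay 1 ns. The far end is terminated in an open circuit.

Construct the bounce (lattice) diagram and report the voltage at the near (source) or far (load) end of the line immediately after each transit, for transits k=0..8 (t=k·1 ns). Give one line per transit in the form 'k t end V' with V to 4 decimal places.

0 0 source 0.3333
1 1 load 0.6667
2 2 source 0.8889
3 3 load 1.1111
4 4 source 1.2593
5 5 load 1.4074
6 6 source 1.5062
7 7 load 1.6049
8 8 source 1.6708

Γ_L=1.000000, Γ_S=0.666667; launch V₁=2·100/600=0.333333
k=0 src: V=0.3333
k=1 load: inc=0.333333, refl=0.333333·1.000000=0.3333; V=0.000000+0.333333+0.333333=0.6667
k=2 src: inc=0.333333, refl=0.333333·0.666667=0.2222; V=0.333333+0.333333+0.222222=0.8889
k=3 load: inc=0.222222, refl=0.222222·1.000000=0.2222; V=0.666667+0.222222+0.222222=1.1111
k=4 src: inc=0.222222, refl=0.222222·0.666667=0.1481; V=0.888889+0.222222+0.148148=1.2593
k=5 load: inc=0.148148, refl=0.148148·1.000000=0.1481; V=1.111111+0.148148+0.148148=1.4074
k=6 src: inc=0.148148, refl=0.148148·0.666667=0.0988; V=1.259259+0.148148+0.098765=1.5062
k=7 load: inc=0.098765, refl=0.098765·1.000000=0.0988; V=1.407407+0.098765+0.098765=1.6049
k=8 src: inc=0.098765, refl=0.098765·0.666667=0.0658; V=1.506173+0.098765+0.065844=1.6708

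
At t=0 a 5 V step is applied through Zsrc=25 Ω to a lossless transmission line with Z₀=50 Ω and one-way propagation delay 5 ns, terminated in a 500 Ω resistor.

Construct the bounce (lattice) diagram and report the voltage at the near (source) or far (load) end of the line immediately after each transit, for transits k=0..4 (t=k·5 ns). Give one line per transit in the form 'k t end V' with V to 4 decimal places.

0 0 source 3.3333
1 5 load 6.0606
2 10 source 5.1515
3 15 load 4.4077
4 20 source 4.6556

Γ_L=0.818182, Γ_S=-0.333333; launch V₁=5·50/75=3.333333
k=0 src: V=3.3333
k=1 load: inc=3.333333, refl=3.333333·0.818182=2.7273; V=0.000000+3.333333+2.727273=6.0606
k=2 src: inc=2.727273, refl=2.727273·-0.333333=-0.9091; V=3.333333+2.727273+-0.909091=5.1515
k=3 load: inc=-0.909091, refl=-0.909091·0.818182=-0.7438; V=6.060606+-0.909091+-0.743802=4.4077
k=4 src: inc=-0.743802, refl=-0.743802·-0.333333=0.2479; V=5.151515+-0.743802+0.247934=4.6556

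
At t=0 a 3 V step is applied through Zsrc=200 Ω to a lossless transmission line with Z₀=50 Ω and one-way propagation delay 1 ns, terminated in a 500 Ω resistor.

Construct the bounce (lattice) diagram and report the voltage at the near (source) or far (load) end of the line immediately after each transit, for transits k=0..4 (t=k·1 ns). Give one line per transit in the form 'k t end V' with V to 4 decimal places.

Γ_L=0.818182, Γ_S=0.600000; launch V₁=3·50/250=0.600000
k=0 src: V=0.6000
k=1 load: inc=0.600000, refl=0.600000·0.818182=0.4909; V=0.000000+0.600000+0.490909=1.0909
k=2 src: inc=0.490909, refl=0.490909·0.600000=0.2945; V=0.600000+0.490909+0.294545=1.3855
k=3 load: inc=0.294545, refl=0.294545·0.818182=0.2410; V=1.090909+0.294545+0.240992=1.6264
k=4 src: inc=0.240992, refl=0.240992·0.600000=0.1446; V=1.385455+0.240992+0.144595=1.7710

0 0 source 0.6000
1 1 load 1.0909
2 2 source 1.3855
3 3 load 1.6264
4 4 source 1.7710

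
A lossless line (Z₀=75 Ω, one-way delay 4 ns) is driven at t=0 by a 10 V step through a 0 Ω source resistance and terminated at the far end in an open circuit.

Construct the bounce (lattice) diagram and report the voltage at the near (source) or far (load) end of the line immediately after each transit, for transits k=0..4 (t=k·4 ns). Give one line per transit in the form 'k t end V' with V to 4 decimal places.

Γ_L=1.000000, Γ_S=-1.000000; launch V₁=10·75/75=10.000000
k=0 src: V=10.0000
k=1 load: inc=10.000000, refl=10.000000·1.000000=10.0000; V=0.000000+10.000000+10.000000=20.0000
k=2 src: inc=10.000000, refl=10.000000·-1.000000=-10.0000; V=10.000000+10.000000+-10.000000=10.0000
k=3 load: inc=-10.000000, refl=-10.000000·1.000000=-10.0000; V=20.000000+-10.000000+-10.000000=0.0000
k=4 src: inc=-10.000000, refl=-10.000000·-1.000000=10.0000; V=10.000000+-10.000000+10.000000=10.0000

0 0 source 10.0000
1 4 load 20.0000
2 8 source 10.0000
3 12 load 0.0000
4 16 source 10.0000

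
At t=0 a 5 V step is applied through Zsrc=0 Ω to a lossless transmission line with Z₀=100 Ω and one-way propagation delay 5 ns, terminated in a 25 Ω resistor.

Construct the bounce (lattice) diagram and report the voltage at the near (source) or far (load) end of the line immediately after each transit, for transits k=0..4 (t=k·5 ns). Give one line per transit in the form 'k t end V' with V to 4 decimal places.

0 0 source 5.0000
1 5 load 2.0000
2 10 source 5.0000
3 15 load 3.2000
4 20 source 5.0000

Γ_L=-0.600000, Γ_S=-1.000000; launch V₁=5·100/100=5.000000
k=0 src: V=5.0000
k=1 load: inc=5.000000, refl=5.000000·-0.600000=-3.0000; V=0.000000+5.000000+-3.000000=2.0000
k=2 src: inc=-3.000000, refl=-3.000000·-1.000000=3.0000; V=5.000000+-3.000000+3.000000=5.0000
k=3 load: inc=3.000000, refl=3.000000·-0.600000=-1.8000; V=2.000000+3.000000+-1.800000=3.2000
k=4 src: inc=-1.800000, refl=-1.800000·-1.000000=1.8000; V=5.000000+-1.800000+1.800000=5.0000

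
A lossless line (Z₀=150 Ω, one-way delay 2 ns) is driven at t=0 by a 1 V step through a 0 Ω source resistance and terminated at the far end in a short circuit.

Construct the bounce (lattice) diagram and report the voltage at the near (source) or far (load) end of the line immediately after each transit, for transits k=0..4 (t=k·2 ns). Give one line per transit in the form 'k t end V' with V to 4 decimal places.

Γ_L=-1.000000, Γ_S=-1.000000; launch V₁=1·150/150=1.000000
k=0 src: V=1.0000
k=1 load: inc=1.000000, refl=1.000000·-1.000000=-1.0000; V=0.000000+1.000000+-1.000000=0.0000
k=2 src: inc=-1.000000, refl=-1.000000·-1.000000=1.0000; V=1.000000+-1.000000+1.000000=1.0000
k=3 load: inc=1.000000, refl=1.000000·-1.000000=-1.0000; V=0.000000+1.000000+-1.000000=0.0000
k=4 src: inc=-1.000000, refl=-1.000000·-1.000000=1.0000; V=1.000000+-1.000000+1.000000=1.0000

0 0 source 1.0000
1 2 load 0.0000
2 4 source 1.0000
3 6 load 0.0000
4 8 source 1.0000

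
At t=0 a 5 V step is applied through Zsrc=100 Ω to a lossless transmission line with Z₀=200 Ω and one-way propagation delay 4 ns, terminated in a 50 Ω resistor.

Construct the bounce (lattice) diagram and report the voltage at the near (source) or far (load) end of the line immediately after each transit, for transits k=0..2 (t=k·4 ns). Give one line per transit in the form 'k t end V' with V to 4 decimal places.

Γ_L=-0.600000, Γ_S=-0.333333; launch V₁=5·200/300=3.333333
k=0 src: V=3.3333
k=1 load: inc=3.333333, refl=3.333333·-0.600000=-2.0000; V=0.000000+3.333333+-2.000000=1.3333
k=2 src: inc=-2.000000, refl=-2.000000·-0.333333=0.6667; V=3.333333+-2.000000+0.666667=2.0000

0 0 source 3.3333
1 4 load 1.3333
2 8 source 2.0000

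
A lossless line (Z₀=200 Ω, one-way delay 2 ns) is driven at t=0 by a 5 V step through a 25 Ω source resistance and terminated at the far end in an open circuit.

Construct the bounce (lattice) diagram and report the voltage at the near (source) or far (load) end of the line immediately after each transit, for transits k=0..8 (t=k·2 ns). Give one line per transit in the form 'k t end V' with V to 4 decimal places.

0 0 source 4.4444
1 2 load 8.8889
2 4 source 5.4321
3 6 load 1.9753
4 8 source 4.6639
5 10 load 7.3525
6 12 source 5.2614
7 14 load 3.1702
8 16 source 4.7967

Γ_L=1.000000, Γ_S=-0.777778; launch V₁=5·200/225=4.444444
k=0 src: V=4.4444
k=1 load: inc=4.444444, refl=4.444444·1.000000=4.4444; V=0.000000+4.444444+4.444444=8.8889
k=2 src: inc=4.444444, refl=4.444444·-0.777778=-3.4568; V=4.444444+4.444444+-3.456790=5.4321
k=3 load: inc=-3.456790, refl=-3.456790·1.000000=-3.4568; V=8.888889+-3.456790+-3.456790=1.9753
k=4 src: inc=-3.456790, refl=-3.456790·-0.777778=2.6886; V=5.432099+-3.456790+2.688615=4.6639
k=5 load: inc=2.688615, refl=2.688615·1.000000=2.6886; V=1.975309+2.688615+2.688615=7.3525
k=6 src: inc=2.688615, refl=2.688615·-0.777778=-2.0911; V=4.663923+2.688615+-2.091145=5.2614
k=7 load: inc=-2.091145, refl=-2.091145·1.000000=-2.0911; V=7.352538+-2.091145+-2.091145=3.1702
k=8 src: inc=-2.091145, refl=-2.091145·-0.777778=1.6264; V=5.261393+-2.091145+1.626446=4.7967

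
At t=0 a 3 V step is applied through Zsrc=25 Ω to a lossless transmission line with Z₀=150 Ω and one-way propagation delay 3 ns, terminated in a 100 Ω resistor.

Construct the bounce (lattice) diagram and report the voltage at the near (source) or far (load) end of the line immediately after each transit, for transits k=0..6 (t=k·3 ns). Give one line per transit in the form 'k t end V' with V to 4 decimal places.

Γ_L=-0.200000, Γ_S=-0.714286; launch V₁=3·150/175=2.571429
k=0 src: V=2.5714
k=1 load: inc=2.571429, refl=2.571429·-0.200000=-0.5143; V=0.000000+2.571429+-0.514286=2.0571
k=2 src: inc=-0.514286, refl=-0.514286·-0.714286=0.3673; V=2.571429+-0.514286+0.367347=2.4245
k=3 load: inc=0.367347, refl=0.367347·-0.200000=-0.0735; V=2.057143+0.367347+-0.073469=2.3510
k=4 src: inc=-0.073469, refl=-0.073469·-0.714286=0.0525; V=2.424490+-0.073469+0.052478=2.4035
k=5 load: inc=0.052478, refl=0.052478·-0.200000=-0.0105; V=2.351020+0.052478+-0.010496=2.3930
k=6 src: inc=-0.010496, refl=-0.010496·-0.714286=0.0075; V=2.403499+-0.010496+0.007497=2.4005

0 0 source 2.5714
1 3 load 2.0571
2 6 source 2.4245
3 9 load 2.3510
4 12 source 2.4035
5 15 load 2.3930
6 18 source 2.4005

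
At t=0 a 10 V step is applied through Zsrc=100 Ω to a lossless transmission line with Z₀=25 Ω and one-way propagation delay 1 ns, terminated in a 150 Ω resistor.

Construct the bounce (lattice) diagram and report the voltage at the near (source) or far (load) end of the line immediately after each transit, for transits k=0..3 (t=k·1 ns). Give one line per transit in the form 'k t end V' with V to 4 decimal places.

0 0 source 2.0000
1 1 load 3.4286
2 2 source 4.2857
3 3 load 4.8980

Γ_L=0.714286, Γ_S=0.600000; launch V₁=10·25/125=2.000000
k=0 src: V=2.0000
k=1 load: inc=2.000000, refl=2.000000·0.714286=1.4286; V=0.000000+2.000000+1.428571=3.4286
k=2 src: inc=1.428571, refl=1.428571·0.600000=0.8571; V=2.000000+1.428571+0.857143=4.2857
k=3 load: inc=0.857143, refl=0.857143·0.714286=0.6122; V=3.428571+0.857143+0.612245=4.8980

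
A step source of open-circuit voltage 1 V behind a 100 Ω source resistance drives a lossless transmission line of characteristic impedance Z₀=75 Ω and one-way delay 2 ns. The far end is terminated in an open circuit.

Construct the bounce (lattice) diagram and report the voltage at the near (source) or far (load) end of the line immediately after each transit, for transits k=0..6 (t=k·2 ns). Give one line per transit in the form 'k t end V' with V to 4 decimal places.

Γ_L=1.000000, Γ_S=0.142857; launch V₁=1·75/175=0.428571
k=0 src: V=0.4286
k=1 load: inc=0.428571, refl=0.428571·1.000000=0.4286; V=0.000000+0.428571+0.428571=0.8571
k=2 src: inc=0.428571, refl=0.428571·0.142857=0.0612; V=0.428571+0.428571+0.061224=0.9184
k=3 load: inc=0.061224, refl=0.061224·1.000000=0.0612; V=0.857143+0.061224+0.061224=0.9796
k=4 src: inc=0.061224, refl=0.061224·0.142857=0.0087; V=0.918367+0.061224+0.008746=0.9883
k=5 load: inc=0.008746, refl=0.008746·1.000000=0.0087; V=0.979592+0.008746+0.008746=0.9971
k=6 src: inc=0.008746, refl=0.008746·0.142857=0.0012; V=0.988338+0.008746+0.001249=0.9983

0 0 source 0.4286
1 2 load 0.8571
2 4 source 0.9184
3 6 load 0.9796
4 8 source 0.9883
5 10 load 0.9971
6 12 source 0.9983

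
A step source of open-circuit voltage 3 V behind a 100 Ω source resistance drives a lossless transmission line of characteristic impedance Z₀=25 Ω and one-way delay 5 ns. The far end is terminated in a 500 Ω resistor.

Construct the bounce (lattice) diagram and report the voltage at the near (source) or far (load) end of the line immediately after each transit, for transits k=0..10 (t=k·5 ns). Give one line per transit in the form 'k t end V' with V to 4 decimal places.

Γ_L=0.904762, Γ_S=0.600000; launch V₁=3·25/125=0.600000
k=0 src: V=0.6000
k=1 load: inc=0.600000, refl=0.600000·0.904762=0.5429; V=0.000000+0.600000+0.542857=1.1429
k=2 src: inc=0.542857, refl=0.542857·0.600000=0.3257; V=0.600000+0.542857+0.325714=1.4686
k=3 load: inc=0.325714, refl=0.325714·0.904762=0.2947; V=1.142857+0.325714+0.294694=1.7633
k=4 src: inc=0.294694, refl=0.294694·0.600000=0.1768; V=1.468571+0.294694+0.176816=1.9401
k=5 load: inc=0.176816, refl=0.176816·0.904762=0.1600; V=1.763265+0.176816+0.159977=2.1001
k=6 src: inc=0.159977, refl=0.159977·0.600000=0.0960; V=1.940082+0.159977+0.095986=2.1960
k=7 load: inc=0.095986, refl=0.095986·0.904762=0.0868; V=2.100058+0.095986+0.086844=2.2829
k=8 src: inc=0.086844, refl=0.086844·0.600000=0.0521; V=2.196044+0.086844+0.052107=2.3350
k=9 load: inc=0.052107, refl=0.052107·0.904762=0.0471; V=2.282889+0.052107+0.047144=2.3821
k=10 src: inc=0.047144, refl=0.047144·0.600000=0.0283; V=2.334995+0.047144+0.028286=2.4104

0 0 source 0.6000
1 5 load 1.1429
2 10 source 1.4686
3 15 load 1.7633
4 20 source 1.9401
5 25 load 2.1001
6 30 source 2.1960
7 35 load 2.2829
8 40 source 2.3350
9 45 load 2.3821
10 50 source 2.4104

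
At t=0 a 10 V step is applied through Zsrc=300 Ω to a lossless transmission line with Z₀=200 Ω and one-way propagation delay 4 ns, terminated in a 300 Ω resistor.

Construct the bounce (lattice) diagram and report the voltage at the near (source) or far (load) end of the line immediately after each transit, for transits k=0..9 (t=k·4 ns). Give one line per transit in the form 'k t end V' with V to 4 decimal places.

0 0 source 4.0000
1 4 load 4.8000
2 8 source 4.9600
3 12 load 4.9920
4 16 source 4.9984
5 20 load 4.9997
6 24 source 4.9999
7 28 load 5.0000
8 32 source 5.0000
9 36 load 5.0000

Γ_L=0.200000, Γ_S=0.200000; launch V₁=10·200/500=4.000000
k=0 src: V=4.0000
k=1 load: inc=4.000000, refl=4.000000·0.200000=0.8000; V=0.000000+4.000000+0.800000=4.8000
k=2 src: inc=0.800000, refl=0.800000·0.200000=0.1600; V=4.000000+0.800000+0.160000=4.9600
k=3 load: inc=0.160000, refl=0.160000·0.200000=0.0320; V=4.800000+0.160000+0.032000=4.9920
k=4 src: inc=0.032000, refl=0.032000·0.200000=0.0064; V=4.960000+0.032000+0.006400=4.9984
k=5 load: inc=0.006400, refl=0.006400·0.200000=0.0013; V=4.992000+0.006400+0.001280=4.9997
k=6 src: inc=0.001280, refl=0.001280·0.200000=0.0003; V=4.998400+0.001280+0.000256=4.9999
k=7 load: inc=0.000256, refl=0.000256·0.200000=0.0001; V=4.999680+0.000256+0.000051=5.0000
k=8 src: inc=0.000051, refl=0.000051·0.200000=0.0000; V=4.999936+0.000051+0.000010=5.0000
k=9 load: inc=0.000010, refl=0.000010·0.200000=0.0000; V=4.999987+0.000010+0.000002=5.0000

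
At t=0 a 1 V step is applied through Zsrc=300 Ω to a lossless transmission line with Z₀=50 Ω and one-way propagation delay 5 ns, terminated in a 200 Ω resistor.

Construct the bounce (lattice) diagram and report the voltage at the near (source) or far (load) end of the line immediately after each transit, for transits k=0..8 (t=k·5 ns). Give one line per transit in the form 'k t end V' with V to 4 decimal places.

0 0 source 0.1429
1 5 load 0.2286
2 10 source 0.2898
3 15 load 0.3265
4 20 source 0.3528
5 25 load 0.3685
6 30 source 0.3798
7 35 load 0.3865
8 40 source 0.3913

Γ_L=0.600000, Γ_S=0.714286; launch V₁=1·50/350=0.142857
k=0 src: V=0.1429
k=1 load: inc=0.142857, refl=0.142857·0.600000=0.0857; V=0.000000+0.142857+0.085714=0.2286
k=2 src: inc=0.085714, refl=0.085714·0.714286=0.0612; V=0.142857+0.085714+0.061224=0.2898
k=3 load: inc=0.061224, refl=0.061224·0.600000=0.0367; V=0.228571+0.061224+0.036735=0.3265
k=4 src: inc=0.036735, refl=0.036735·0.714286=0.0262; V=0.289796+0.036735+0.026239=0.3528
k=5 load: inc=0.026239, refl=0.026239·0.600000=0.0157; V=0.326531+0.026239+0.015743=0.3685
k=6 src: inc=0.015743, refl=0.015743·0.714286=0.0112; V=0.352770+0.015743+0.011245=0.3798
k=7 load: inc=0.011245, refl=0.011245·0.600000=0.0067; V=0.368513+0.011245+0.006747=0.3865
k=8 src: inc=0.006747, refl=0.006747·0.714286=0.0048; V=0.379758+0.006747+0.004819=0.3913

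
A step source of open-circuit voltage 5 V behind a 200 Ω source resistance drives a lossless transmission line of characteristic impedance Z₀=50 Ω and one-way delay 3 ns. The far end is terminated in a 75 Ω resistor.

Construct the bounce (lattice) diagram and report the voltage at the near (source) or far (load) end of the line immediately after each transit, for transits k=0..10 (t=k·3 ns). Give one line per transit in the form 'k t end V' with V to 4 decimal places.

Γ_L=0.200000, Γ_S=0.600000; launch V₁=5·50/250=1.000000
k=0 src: V=1.0000
k=1 load: inc=1.000000, refl=1.000000·0.200000=0.2000; V=0.000000+1.000000+0.200000=1.2000
k=2 src: inc=0.200000, refl=0.200000·0.600000=0.1200; V=1.000000+0.200000+0.120000=1.3200
k=3 load: inc=0.120000, refl=0.120000·0.200000=0.0240; V=1.200000+0.120000+0.024000=1.3440
k=4 src: inc=0.024000, refl=0.024000·0.600000=0.0144; V=1.320000+0.024000+0.014400=1.3584
k=5 load: inc=0.014400, refl=0.014400·0.200000=0.0029; V=1.344000+0.014400+0.002880=1.3613
k=6 src: inc=0.002880, refl=0.002880·0.600000=0.0017; V=1.358400+0.002880+0.001728=1.3630
k=7 load: inc=0.001728, refl=0.001728·0.200000=0.0003; V=1.361280+0.001728+0.000346=1.3634
k=8 src: inc=0.000346, refl=0.000346·0.600000=0.0002; V=1.363008+0.000346+0.000207=1.3636
k=9 load: inc=0.000207, refl=0.000207·0.200000=0.0000; V=1.363354+0.000207+0.000041=1.3636
k=10 src: inc=0.000041, refl=0.000041·0.600000=0.0000; V=1.363561+0.000041+0.000025=1.3636

0 0 source 1.0000
1 3 load 1.2000
2 6 source 1.3200
3 9 load 1.3440
4 12 source 1.3584
5 15 load 1.3613
6 18 source 1.3630
7 21 load 1.3634
8 24 source 1.3636
9 27 load 1.3636
10 30 source 1.3636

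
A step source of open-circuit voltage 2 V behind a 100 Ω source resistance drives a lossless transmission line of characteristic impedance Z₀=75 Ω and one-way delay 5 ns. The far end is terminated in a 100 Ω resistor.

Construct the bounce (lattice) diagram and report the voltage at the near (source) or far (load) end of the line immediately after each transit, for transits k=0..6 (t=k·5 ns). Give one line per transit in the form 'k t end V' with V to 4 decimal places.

Γ_L=0.142857, Γ_S=0.142857; launch V₁=2·75/175=0.857143
k=0 src: V=0.8571
k=1 load: inc=0.857143, refl=0.857143·0.142857=0.1224; V=0.000000+0.857143+0.122449=0.9796
k=2 src: inc=0.122449, refl=0.122449·0.142857=0.0175; V=0.857143+0.122449+0.017493=0.9971
k=3 load: inc=0.017493, refl=0.017493·0.142857=0.0025; V=0.979592+0.017493+0.002499=0.9996
k=4 src: inc=0.002499, refl=0.002499·0.142857=0.0004; V=0.997085+0.002499+0.000357=0.9999
k=5 load: inc=0.000357, refl=0.000357·0.142857=0.0001; V=0.999584+0.000357+0.000051=1.0000
k=6 src: inc=0.000051, refl=0.000051·0.142857=0.0000; V=0.999941+0.000051+0.000007=1.0000

0 0 source 0.8571
1 5 load 0.9796
2 10 source 0.9971
3 15 load 0.9996
4 20 source 0.9999
5 25 load 1.0000
6 30 source 1.0000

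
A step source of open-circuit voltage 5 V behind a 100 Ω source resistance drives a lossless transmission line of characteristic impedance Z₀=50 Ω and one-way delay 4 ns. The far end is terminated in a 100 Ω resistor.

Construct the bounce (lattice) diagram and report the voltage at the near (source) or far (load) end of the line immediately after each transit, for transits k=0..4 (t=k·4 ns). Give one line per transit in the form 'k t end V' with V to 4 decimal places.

0 0 source 1.6667
1 4 load 2.2222
2 8 source 2.4074
3 12 load 2.4691
4 16 source 2.4897

Γ_L=0.333333, Γ_S=0.333333; launch V₁=5·50/150=1.666667
k=0 src: V=1.6667
k=1 load: inc=1.666667, refl=1.666667·0.333333=0.5556; V=0.000000+1.666667+0.555556=2.2222
k=2 src: inc=0.555556, refl=0.555556·0.333333=0.1852; V=1.666667+0.555556+0.185185=2.4074
k=3 load: inc=0.185185, refl=0.185185·0.333333=0.0617; V=2.222222+0.185185+0.061728=2.4691
k=4 src: inc=0.061728, refl=0.061728·0.333333=0.0206; V=2.407407+0.061728+0.020576=2.4897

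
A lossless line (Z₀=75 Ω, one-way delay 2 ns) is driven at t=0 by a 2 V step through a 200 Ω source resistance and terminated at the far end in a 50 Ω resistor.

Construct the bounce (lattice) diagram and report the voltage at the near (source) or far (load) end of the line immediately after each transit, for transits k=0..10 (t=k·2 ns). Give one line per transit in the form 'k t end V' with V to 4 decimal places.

0 0 source 0.5455
1 2 load 0.4364
2 4 source 0.3868
3 6 load 0.3967
4 8 source 0.4012
5 10 load 0.4003
6 12 source 0.3999
7 14 load 0.4000
8 16 source 0.4000
9 18 load 0.4000
10 20 source 0.4000

Γ_L=-0.200000, Γ_S=0.454545; launch V₁=2·75/275=0.545455
k=0 src: V=0.5455
k=1 load: inc=0.545455, refl=0.545455·-0.200000=-0.1091; V=0.000000+0.545455+-0.109091=0.4364
k=2 src: inc=-0.109091, refl=-0.109091·0.454545=-0.0496; V=0.545455+-0.109091+-0.049587=0.3868
k=3 load: inc=-0.049587, refl=-0.049587·-0.200000=0.0099; V=0.436364+-0.049587+0.009917=0.3967
k=4 src: inc=0.009917, refl=0.009917·0.454545=0.0045; V=0.386777+0.009917+0.004508=0.4012
k=5 load: inc=0.004508, refl=0.004508·-0.200000=-0.0009; V=0.396694+0.004508+-0.000902=0.4003
k=6 src: inc=-0.000902, refl=-0.000902·0.454545=-0.0004; V=0.401202+-0.000902+-0.000410=0.3999
k=7 load: inc=-0.000410, refl=-0.000410·-0.200000=0.0001; V=0.400301+-0.000410+0.000082=0.4000
k=8 src: inc=0.000082, refl=0.000082·0.454545=0.0000; V=0.399891+0.000082+0.000037=0.4000
k=9 load: inc=0.000037, refl=0.000037·-0.200000=-0.0000; V=0.399973+0.000037+-0.000007=0.4000
k=10 src: inc=-0.000007, refl=-0.000007·0.454545=-0.0000; V=0.400010+-0.000007+-0.000003=0.4000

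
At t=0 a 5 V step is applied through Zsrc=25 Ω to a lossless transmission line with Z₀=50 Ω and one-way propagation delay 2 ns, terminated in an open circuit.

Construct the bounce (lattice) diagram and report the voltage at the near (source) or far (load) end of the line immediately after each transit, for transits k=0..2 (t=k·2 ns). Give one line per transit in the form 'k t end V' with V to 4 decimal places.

0 0 source 3.3333
1 2 load 6.6667
2 4 source 5.5556

Γ_L=1.000000, Γ_S=-0.333333; launch V₁=5·50/75=3.333333
k=0 src: V=3.3333
k=1 load: inc=3.333333, refl=3.333333·1.000000=3.3333; V=0.000000+3.333333+3.333333=6.6667
k=2 src: inc=3.333333, refl=3.333333·-0.333333=-1.1111; V=3.333333+3.333333+-1.111111=5.5556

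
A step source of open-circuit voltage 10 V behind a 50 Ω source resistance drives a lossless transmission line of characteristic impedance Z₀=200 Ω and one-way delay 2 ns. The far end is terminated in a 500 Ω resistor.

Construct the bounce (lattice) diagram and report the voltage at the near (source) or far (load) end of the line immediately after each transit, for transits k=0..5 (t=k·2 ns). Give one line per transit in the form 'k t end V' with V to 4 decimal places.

0 0 source 8.0000
1 2 load 11.4286
2 4 source 9.3714
3 6 load 8.4898
4 8 source 9.0188
5 10 load 9.2455

Γ_L=0.428571, Γ_S=-0.600000; launch V₁=10·200/250=8.000000
k=0 src: V=8.0000
k=1 load: inc=8.000000, refl=8.000000·0.428571=3.4286; V=0.000000+8.000000+3.428571=11.4286
k=2 src: inc=3.428571, refl=3.428571·-0.600000=-2.0571; V=8.000000+3.428571+-2.057143=9.3714
k=3 load: inc=-2.057143, refl=-2.057143·0.428571=-0.8816; V=11.428571+-2.057143+-0.881633=8.4898
k=4 src: inc=-0.881633, refl=-0.881633·-0.600000=0.5290; V=9.371429+-0.881633+0.528980=9.0188
k=5 load: inc=0.528980, refl=0.528980·0.428571=0.2267; V=8.489796+0.528980+0.226706=9.2455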